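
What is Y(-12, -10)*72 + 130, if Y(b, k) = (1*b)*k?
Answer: 8770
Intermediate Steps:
Y(b, k) = b*k
Y(-12, -10)*72 + 130 = -12*(-10)*72 + 130 = 120*72 + 130 = 8640 + 130 = 8770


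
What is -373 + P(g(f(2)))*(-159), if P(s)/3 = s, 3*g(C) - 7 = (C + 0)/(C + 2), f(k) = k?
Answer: -3131/2 ≈ -1565.5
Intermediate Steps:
g(C) = 7/3 + C/(3*(2 + C)) (g(C) = 7/3 + ((C + 0)/(C + 2))/3 = 7/3 + (C/(2 + C))/3 = 7/3 + C/(3*(2 + C)))
P(s) = 3*s
-373 + P(g(f(2)))*(-159) = -373 + (3*(2*(7 + 4*2)/(3*(2 + 2))))*(-159) = -373 + (3*((2/3)*(7 + 8)/4))*(-159) = -373 + (3*((2/3)*(1/4)*15))*(-159) = -373 + (3*(5/2))*(-159) = -373 + (15/2)*(-159) = -373 - 2385/2 = -3131/2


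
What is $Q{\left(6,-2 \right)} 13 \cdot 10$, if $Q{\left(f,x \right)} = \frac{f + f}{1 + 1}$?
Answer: $780$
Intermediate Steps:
$Q{\left(f,x \right)} = f$ ($Q{\left(f,x \right)} = \frac{2 f}{2} = 2 f \frac{1}{2} = f$)
$Q{\left(6,-2 \right)} 13 \cdot 10 = 6 \cdot 13 \cdot 10 = 78 \cdot 10 = 780$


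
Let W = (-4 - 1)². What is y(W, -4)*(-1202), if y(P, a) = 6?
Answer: -7212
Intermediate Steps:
W = 25 (W = (-5)² = 25)
y(W, -4)*(-1202) = 6*(-1202) = -7212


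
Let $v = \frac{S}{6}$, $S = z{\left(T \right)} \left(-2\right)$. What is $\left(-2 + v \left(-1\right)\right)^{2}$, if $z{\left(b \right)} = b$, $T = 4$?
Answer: $\frac{4}{9} \approx 0.44444$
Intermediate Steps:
$S = -8$ ($S = 4 \left(-2\right) = -8$)
$v = - \frac{4}{3}$ ($v = - \frac{8}{6} = \left(-8\right) \frac{1}{6} = - \frac{4}{3} \approx -1.3333$)
$\left(-2 + v \left(-1\right)\right)^{2} = \left(-2 - - \frac{4}{3}\right)^{2} = \left(-2 + \frac{4}{3}\right)^{2} = \left(- \frac{2}{3}\right)^{2} = \frac{4}{9}$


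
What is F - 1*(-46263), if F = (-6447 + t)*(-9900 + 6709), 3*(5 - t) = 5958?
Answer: 26940011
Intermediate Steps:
t = -1981 (t = 5 - ⅓*5958 = 5 - 1986 = -1981)
F = 26893748 (F = (-6447 - 1981)*(-9900 + 6709) = -8428*(-3191) = 26893748)
F - 1*(-46263) = 26893748 - 1*(-46263) = 26893748 + 46263 = 26940011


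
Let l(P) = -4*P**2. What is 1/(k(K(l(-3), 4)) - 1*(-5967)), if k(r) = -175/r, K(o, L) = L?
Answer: 4/23693 ≈ 0.00016883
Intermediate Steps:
1/(k(K(l(-3), 4)) - 1*(-5967)) = 1/(-175/4 - 1*(-5967)) = 1/(-175*1/4 + 5967) = 1/(-175/4 + 5967) = 1/(23693/4) = 4/23693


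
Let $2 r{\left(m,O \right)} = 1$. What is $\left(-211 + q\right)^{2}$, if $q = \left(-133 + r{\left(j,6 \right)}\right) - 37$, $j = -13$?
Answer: $\frac{579121}{4} \approx 1.4478 \cdot 10^{5}$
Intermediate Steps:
$r{\left(m,O \right)} = \frac{1}{2}$ ($r{\left(m,O \right)} = \frac{1}{2} \cdot 1 = \frac{1}{2}$)
$q = - \frac{339}{2}$ ($q = \left(-133 + \frac{1}{2}\right) - 37 = - \frac{265}{2} - 37 = - \frac{339}{2} \approx -169.5$)
$\left(-211 + q\right)^{2} = \left(-211 - \frac{339}{2}\right)^{2} = \left(- \frac{761}{2}\right)^{2} = \frac{579121}{4}$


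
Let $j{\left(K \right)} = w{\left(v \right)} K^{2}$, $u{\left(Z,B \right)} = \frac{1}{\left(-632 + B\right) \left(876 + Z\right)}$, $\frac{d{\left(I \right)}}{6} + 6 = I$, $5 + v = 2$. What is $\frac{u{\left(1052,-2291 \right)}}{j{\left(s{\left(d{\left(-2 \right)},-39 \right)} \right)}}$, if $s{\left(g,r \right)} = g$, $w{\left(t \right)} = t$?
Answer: $\frac{1}{38952880128} \approx 2.5672 \cdot 10^{-11}$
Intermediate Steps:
$v = -3$ ($v = -5 + 2 = -3$)
$d{\left(I \right)} = -36 + 6 I$
$u{\left(Z,B \right)} = \frac{1}{\left(-632 + B\right) \left(876 + Z\right)}$
$j{\left(K \right)} = - 3 K^{2}$
$\frac{u{\left(1052,-2291 \right)}}{j{\left(s{\left(d{\left(-2 \right)},-39 \right)} \right)}} = \frac{1}{\left(-553632 - 664864 + 876 \left(-2291\right) - 2410132\right) \left(- 3 \left(-36 + 6 \left(-2\right)\right)^{2}\right)} = \frac{1}{\left(-553632 - 664864 - 2006916 - 2410132\right) \left(- 3 \left(-36 - 12\right)^{2}\right)} = \frac{1}{\left(-5635544\right) \left(- 3 \left(-48\right)^{2}\right)} = - \frac{1}{5635544 \left(\left(-3\right) 2304\right)} = - \frac{1}{5635544 \left(-6912\right)} = \left(- \frac{1}{5635544}\right) \left(- \frac{1}{6912}\right) = \frac{1}{38952880128}$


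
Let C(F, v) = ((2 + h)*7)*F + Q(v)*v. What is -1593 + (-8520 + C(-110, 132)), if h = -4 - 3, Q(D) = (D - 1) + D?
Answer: 28453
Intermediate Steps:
Q(D) = -1 + 2*D (Q(D) = (-1 + D) + D = -1 + 2*D)
h = -7
C(F, v) = -35*F + v*(-1 + 2*v) (C(F, v) = ((2 - 7)*7)*F + (-1 + 2*v)*v = (-5*7)*F + v*(-1 + 2*v) = -35*F + v*(-1 + 2*v))
-1593 + (-8520 + C(-110, 132)) = -1593 + (-8520 + (-35*(-110) + 132*(-1 + 2*132))) = -1593 + (-8520 + (3850 + 132*(-1 + 264))) = -1593 + (-8520 + (3850 + 132*263)) = -1593 + (-8520 + (3850 + 34716)) = -1593 + (-8520 + 38566) = -1593 + 30046 = 28453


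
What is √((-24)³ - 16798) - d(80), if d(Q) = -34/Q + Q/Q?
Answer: -23/40 + I*√30622 ≈ -0.575 + 174.99*I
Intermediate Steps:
d(Q) = 1 - 34/Q (d(Q) = -34/Q + 1 = 1 - 34/Q)
√((-24)³ - 16798) - d(80) = √((-24)³ - 16798) - (-34 + 80)/80 = √(-13824 - 16798) - 46/80 = √(-30622) - 1*23/40 = I*√30622 - 23/40 = -23/40 + I*√30622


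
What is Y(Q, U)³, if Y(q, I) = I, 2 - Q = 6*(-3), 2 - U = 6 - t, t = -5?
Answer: -729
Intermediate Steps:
U = -9 (U = 2 - (6 - 1*(-5)) = 2 - (6 + 5) = 2 - 1*11 = 2 - 11 = -9)
Q = 20 (Q = 2 - 6*(-3) = 2 - 1*(-18) = 2 + 18 = 20)
Y(Q, U)³ = (-9)³ = -729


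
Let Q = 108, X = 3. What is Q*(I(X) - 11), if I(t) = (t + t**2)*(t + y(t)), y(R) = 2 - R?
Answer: 1404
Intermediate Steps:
I(t) = 2*t + 2*t**2 (I(t) = (t + t**2)*(t + (2 - t)) = (t + t**2)*2 = 2*t + 2*t**2)
Q*(I(X) - 11) = 108*(2*3*(1 + 3) - 11) = 108*(2*3*4 - 11) = 108*(24 - 11) = 108*13 = 1404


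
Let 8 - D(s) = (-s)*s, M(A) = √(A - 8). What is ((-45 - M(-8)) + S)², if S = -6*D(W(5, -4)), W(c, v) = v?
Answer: 35705 + 1512*I ≈ 35705.0 + 1512.0*I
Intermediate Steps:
M(A) = √(-8 + A)
D(s) = 8 + s² (D(s) = 8 - (-s)*s = 8 - (-1)*s² = 8 + s²)
S = -144 (S = -6*(8 + (-4)²) = -6*(8 + 16) = -6*24 = -144)
((-45 - M(-8)) + S)² = ((-45 - √(-8 - 8)) - 144)² = ((-45 - √(-16)) - 144)² = ((-45 - 4*I) - 144)² = (-189 - 4*I)²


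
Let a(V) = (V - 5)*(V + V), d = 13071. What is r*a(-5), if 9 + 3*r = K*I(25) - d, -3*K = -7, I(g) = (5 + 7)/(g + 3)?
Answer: -1307900/3 ≈ -4.3597e+5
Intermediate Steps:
I(g) = 12/(3 + g)
K = 7/3 (K = -1/3*(-7) = 7/3 ≈ 2.3333)
a(V) = 2*V*(-5 + V) (a(V) = (-5 + V)*(2*V) = 2*V*(-5 + V))
r = -13079/3 (r = -3 + (7*(12/(3 + 25))/3 - 1*13071)/3 = -3 + (7*(12/28)/3 - 13071)/3 = -3 + (7*(12*(1/28))/3 - 13071)/3 = -3 + ((7/3)*(3/7) - 13071)/3 = -3 + (1 - 13071)/3 = -3 + (1/3)*(-13070) = -3 - 13070/3 = -13079/3 ≈ -4359.7)
r*a(-5) = -26158*(-5)*(-5 - 5)/3 = -26158*(-5)*(-10)/3 = -13079/3*100 = -1307900/3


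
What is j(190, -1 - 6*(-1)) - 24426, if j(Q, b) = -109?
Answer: -24535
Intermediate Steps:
j(190, -1 - 6*(-1)) - 24426 = -109 - 24426 = -24535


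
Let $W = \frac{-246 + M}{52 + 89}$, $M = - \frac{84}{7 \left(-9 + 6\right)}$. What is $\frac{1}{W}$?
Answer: $- \frac{141}{242} \approx -0.58264$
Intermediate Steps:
$M = 4$ ($M = - \frac{84}{7 \left(-3\right)} = - \frac{84}{-21} = \left(-84\right) \left(- \frac{1}{21}\right) = 4$)
$W = - \frac{242}{141}$ ($W = \frac{-246 + 4}{52 + 89} = - \frac{242}{141} \approx -1.7163$)
$\frac{1}{W} = \frac{1}{- \frac{242}{141}} = - \frac{141}{242}$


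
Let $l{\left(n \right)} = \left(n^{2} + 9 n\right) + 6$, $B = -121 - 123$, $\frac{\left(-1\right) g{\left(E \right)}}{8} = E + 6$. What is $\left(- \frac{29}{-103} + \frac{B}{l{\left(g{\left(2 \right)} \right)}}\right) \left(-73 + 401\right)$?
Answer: $\frac{308488}{4429} \approx 69.652$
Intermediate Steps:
$g{\left(E \right)} = -48 - 8 E$ ($g{\left(E \right)} = - 8 \left(E + 6\right) = - 8 \left(6 + E\right) = -48 - 8 E$)
$B = -244$ ($B = -121 - 123 = -244$)
$l{\left(n \right)} = 6 + n^{2} + 9 n$
$\left(- \frac{29}{-103} + \frac{B}{l{\left(g{\left(2 \right)} \right)}}\right) \left(-73 + 401\right) = \left(- \frac{29}{-103} - \frac{244}{6 + \left(-48 - 16\right)^{2} + 9 \left(-48 - 16\right)}\right) \left(-73 + 401\right) = \left(\left(-29\right) \left(- \frac{1}{103}\right) - \frac{244}{6 + \left(-48 - 16\right)^{2} + 9 \left(-48 - 16\right)}\right) 328 = \left(\frac{29}{103} - \frac{244}{6 + \left(-64\right)^{2} + 9 \left(-64\right)}\right) 328 = \left(\frac{29}{103} - \frac{244}{6 + 4096 - 576}\right) 328 = \left(\frac{29}{103} - \frac{244}{3526}\right) 328 = \left(\frac{29}{103} - \frac{122}{1763}\right) 328 = \frac{38561}{181589} \cdot 328 = \frac{308488}{4429}$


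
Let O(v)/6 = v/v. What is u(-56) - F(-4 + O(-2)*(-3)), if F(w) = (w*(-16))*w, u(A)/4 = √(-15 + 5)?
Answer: 7744 + 4*I*√10 ≈ 7744.0 + 12.649*I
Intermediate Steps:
u(A) = 4*I*√10 (u(A) = 4*√(-15 + 5) = 4*√(-10) = 4*(I*√10) = 4*I*√10)
O(v) = 6 (O(v) = 6*(v/v) = 6*1 = 6)
F(w) = -16*w² (F(w) = (-16*w)*w = -16*w²)
u(-56) - F(-4 + O(-2)*(-3)) = 4*I*√10 - (-16)*(-4 + 6*(-3))² = 4*I*√10 - (-16)*(-4 - 18)² = 4*I*√10 - (-16)*(-22)² = 4*I*√10 - (-16)*484 = 4*I*√10 - 1*(-7744) = 4*I*√10 + 7744 = 7744 + 4*I*√10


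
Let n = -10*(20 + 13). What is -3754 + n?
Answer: -4084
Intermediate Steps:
n = -330 (n = -10*33 = -330)
-3754 + n = -3754 - 330 = -4084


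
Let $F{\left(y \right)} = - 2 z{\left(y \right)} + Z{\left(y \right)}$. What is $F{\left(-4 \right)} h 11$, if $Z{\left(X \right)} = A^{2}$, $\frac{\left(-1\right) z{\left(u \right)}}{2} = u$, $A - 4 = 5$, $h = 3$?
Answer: $2145$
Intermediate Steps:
$A = 9$ ($A = 4 + 5 = 9$)
$z{\left(u \right)} = - 2 u$
$Z{\left(X \right)} = 81$ ($Z{\left(X \right)} = 9^{2} = 81$)
$F{\left(y \right)} = 81 + 4 y$ ($F{\left(y \right)} = - 2 \left(- 2 y\right) + 81 = 4 y + 81 = 81 + 4 y$)
$F{\left(-4 \right)} h 11 = \left(81 + 4 \left(-4\right)\right) 3 \cdot 11 = \left(81 - 16\right) 3 \cdot 11 = 65 \cdot 3 \cdot 11 = 195 \cdot 11 = 2145$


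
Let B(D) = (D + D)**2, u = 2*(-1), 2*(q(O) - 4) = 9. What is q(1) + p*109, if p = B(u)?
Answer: 3505/2 ≈ 1752.5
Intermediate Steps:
q(O) = 17/2 (q(O) = 4 + (1/2)*9 = 4 + 9/2 = 17/2)
u = -2
B(D) = 4*D**2 (B(D) = (2*D)**2 = 4*D**2)
p = 16 (p = 4*(-2)**2 = 4*4 = 16)
q(1) + p*109 = 17/2 + 16*109 = 17/2 + 1744 = 3505/2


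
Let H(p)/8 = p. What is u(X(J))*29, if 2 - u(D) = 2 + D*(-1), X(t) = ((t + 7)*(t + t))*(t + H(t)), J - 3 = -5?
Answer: 10440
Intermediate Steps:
J = -2 (J = 3 - 5 = -2)
H(p) = 8*p
X(t) = 18*t²*(7 + t) (X(t) = ((t + 7)*(t + t))*(t + 8*t) = ((7 + t)*(2*t))*(9*t) = (2*t*(7 + t))*(9*t) = 18*t²*(7 + t))
u(D) = D (u(D) = 2 - (2 + D*(-1)) = 2 - (2 - D) = 2 + (-2 + D) = D)
u(X(J))*29 = (18*(-2)²*(7 - 2))*29 = (18*4*5)*29 = 360*29 = 10440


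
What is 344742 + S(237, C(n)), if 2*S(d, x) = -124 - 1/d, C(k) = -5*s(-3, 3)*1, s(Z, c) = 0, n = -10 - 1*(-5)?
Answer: 163378319/474 ≈ 3.4468e+5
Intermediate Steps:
n = -5 (n = -10 + 5 = -5)
C(k) = 0 (C(k) = -5*0*1 = 0*1 = 0)
S(d, x) = -62 - 1/(2*d) (S(d, x) = (-124 - 1/d)/2 = -62 - 1/(2*d))
344742 + S(237, C(n)) = 344742 + (-62 - ½/237) = 344742 + (-62 - ½*1/237) = 344742 + (-62 - 1/474) = 344742 - 29389/474 = 163378319/474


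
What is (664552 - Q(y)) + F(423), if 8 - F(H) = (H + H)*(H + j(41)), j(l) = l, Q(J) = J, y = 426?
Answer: 271590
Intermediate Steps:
F(H) = 8 - 2*H*(41 + H) (F(H) = 8 - (H + H)*(H + 41) = 8 - 2*H*(41 + H))
(664552 - Q(y)) + F(423) = (664552 - 1*426) + (8 - 82*423 - 2*423²) = (664552 - 426) + (8 - 34686 - 2*178929) = 664126 + (8 - 34686 - 357858) = 664126 - 392536 = 271590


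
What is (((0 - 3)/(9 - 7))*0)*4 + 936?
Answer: 936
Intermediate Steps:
(((0 - 3)/(9 - 7))*0)*4 + 936 = (-3/2*0)*4 + 936 = (-3*1/2*0)*4 + 936 = -3/2*0*4 + 936 = 0*4 + 936 = 0 + 936 = 936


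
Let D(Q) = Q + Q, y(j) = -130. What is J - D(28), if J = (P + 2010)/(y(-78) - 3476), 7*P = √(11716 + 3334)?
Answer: -33991/601 - 5*√602/25242 ≈ -56.562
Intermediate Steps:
D(Q) = 2*Q
P = 5*√602/7 (P = √(11716 + 3334)/7 = √15050/7 = (5*√602)/7 = 5*√602/7 ≈ 17.525)
J = -335/601 - 5*√602/25242 (J = (5*√602/7 + 2010)/(-130 - 3476) = (2010 + 5*√602/7)/(-3606) = (2010 + 5*√602/7)*(-1/3606) = -335/601 - 5*√602/25242 ≈ -0.56226)
J - D(28) = (-335/601 - 5*√602/25242) - 2*28 = (-335/601 - 5*√602/25242) - 1*56 = (-335/601 - 5*√602/25242) - 56 = -33991/601 - 5*√602/25242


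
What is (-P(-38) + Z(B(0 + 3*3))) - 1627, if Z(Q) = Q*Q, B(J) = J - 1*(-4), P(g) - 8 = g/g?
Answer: -1467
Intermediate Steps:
P(g) = 9 (P(g) = 8 + g/g = 8 + 1 = 9)
B(J) = 4 + J (B(J) = J + 4 = 4 + J)
Z(Q) = Q²
(-P(-38) + Z(B(0 + 3*3))) - 1627 = (-1*9 + (4 + (0 + 3*3))²) - 1627 = (-9 + (4 + (0 + 9))²) - 1627 = (-9 + (4 + 9)²) - 1627 = (-9 + 13²) - 1627 = (-9 + 169) - 1627 = 160 - 1627 = -1467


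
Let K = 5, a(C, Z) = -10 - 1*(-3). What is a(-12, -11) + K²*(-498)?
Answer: -12457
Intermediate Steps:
a(C, Z) = -7 (a(C, Z) = -10 + 3 = -7)
a(-12, -11) + K²*(-498) = -7 + 5²*(-498) = -7 + 25*(-498) = -7 - 12450 = -12457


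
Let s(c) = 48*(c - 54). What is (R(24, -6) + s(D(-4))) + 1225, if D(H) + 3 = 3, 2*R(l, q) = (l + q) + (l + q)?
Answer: -1349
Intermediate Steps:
R(l, q) = l + q (R(l, q) = ((l + q) + (l + q))/2 = (2*l + 2*q)/2 = l + q)
D(H) = 0 (D(H) = -3 + 3 = 0)
s(c) = -2592 + 48*c (s(c) = 48*(-54 + c) = -2592 + 48*c)
(R(24, -6) + s(D(-4))) + 1225 = ((24 - 6) + (-2592 + 48*0)) + 1225 = (18 + (-2592 + 0)) + 1225 = (18 - 2592) + 1225 = -2574 + 1225 = -1349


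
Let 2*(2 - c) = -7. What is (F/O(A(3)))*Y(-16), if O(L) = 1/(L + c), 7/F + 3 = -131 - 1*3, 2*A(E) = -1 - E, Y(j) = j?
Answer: 392/137 ≈ 2.8613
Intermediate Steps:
c = 11/2 (c = 2 - ½*(-7) = 2 + 7/2 = 11/2 ≈ 5.5000)
A(E) = -½ - E/2 (A(E) = (-1 - E)/2 = -½ - E/2)
F = -7/137 (F = 7/(-3 + (-131 - 1*3)) = 7/(-3 + (-131 - 3)) = 7/(-3 - 134) = 7/(-137) = 7*(-1/137) = -7/137 ≈ -0.051095)
O(L) = 1/(11/2 + L) (O(L) = 1/(L + 11/2) = 1/(11/2 + L))
(F/O(A(3)))*Y(-16) = -7/(137*(2/(11 + 2*(-½ - ½*3))))*(-16) = -7/(137*(2/(11 + 2*(-½ - 3/2))))*(-16) = -7/(137*(2/(11 + 2*(-2))))*(-16) = -7/(137*(2/(11 - 4)))*(-16) = -7/(137*(2/7))*(-16) = -7/(137*(2*(⅐)))*(-16) = -7/(137*2/7)*(-16) = -7/137*7/2*(-16) = -49/274*(-16) = 392/137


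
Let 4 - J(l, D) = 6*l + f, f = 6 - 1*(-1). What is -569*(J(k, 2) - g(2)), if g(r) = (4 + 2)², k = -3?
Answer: 11949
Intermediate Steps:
f = 7 (f = 6 + 1 = 7)
g(r) = 36 (g(r) = 6² = 36)
J(l, D) = -3 - 6*l (J(l, D) = 4 - (6*l + 7) = 4 - (7 + 6*l) = 4 + (-7 - 6*l) = -3 - 6*l)
-569*(J(k, 2) - g(2)) = -569*((-3 - 6*(-3)) - 1*36) = -569*((-3 + 18) - 36) = -569*(15 - 36) = -569*(-21) = 11949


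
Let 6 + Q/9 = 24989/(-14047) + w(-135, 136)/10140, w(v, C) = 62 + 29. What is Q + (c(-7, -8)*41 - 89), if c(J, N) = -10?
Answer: -2077856933/3652220 ≈ -568.93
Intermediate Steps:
w(v, C) = 91
Q = -255399153/3652220 (Q = -54 + 9*(24989/(-14047) + 91/10140) = -54 + 9*(24989*(-1/14047) + 91*(1/10140)) = -54 + 9*(-24989/14047 + 7/780) = -54 + 9*(-19393091/10956660) = -54 - 58179273/3652220 = -255399153/3652220 ≈ -69.930)
Q + (c(-7, -8)*41 - 89) = -255399153/3652220 + (-10*41 - 89) = -255399153/3652220 + (-410 - 89) = -255399153/3652220 - 499 = -2077856933/3652220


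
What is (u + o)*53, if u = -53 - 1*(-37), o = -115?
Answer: -6943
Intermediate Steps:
u = -16 (u = -53 + 37 = -16)
(u + o)*53 = (-16 - 115)*53 = -131*53 = -6943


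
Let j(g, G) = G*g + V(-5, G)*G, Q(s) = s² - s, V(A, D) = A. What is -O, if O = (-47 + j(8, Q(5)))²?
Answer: -169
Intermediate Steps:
j(g, G) = -5*G + G*g (j(g, G) = G*g - 5*G = -5*G + G*g)
O = 169 (O = (-47 + (5*(-1 + 5))*(-5 + 8))² = (-47 + (5*4)*3)² = (-47 + 20*3)² = (-47 + 60)² = 13² = 169)
-O = -1*169 = -169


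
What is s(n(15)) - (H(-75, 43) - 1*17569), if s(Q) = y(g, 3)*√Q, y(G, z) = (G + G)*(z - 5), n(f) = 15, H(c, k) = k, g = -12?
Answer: 17526 + 48*√15 ≈ 17712.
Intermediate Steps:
y(G, z) = 2*G*(-5 + z) (y(G, z) = (2*G)*(-5 + z) = 2*G*(-5 + z))
s(Q) = 48*√Q (s(Q) = (2*(-12)*(-5 + 3))*√Q = (2*(-12)*(-2))*√Q = 48*√Q)
s(n(15)) - (H(-75, 43) - 1*17569) = 48*√15 - (43 - 1*17569) = 48*√15 - (43 - 17569) = 48*√15 - 1*(-17526) = 48*√15 + 17526 = 17526 + 48*√15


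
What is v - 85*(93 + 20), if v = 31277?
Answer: 21672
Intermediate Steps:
v - 85*(93 + 20) = 31277 - 85*(93 + 20) = 31277 - 85*113 = 31277 - 9605 = 21672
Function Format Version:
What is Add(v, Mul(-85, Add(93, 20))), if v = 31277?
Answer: 21672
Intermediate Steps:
Add(v, Mul(-85, Add(93, 20))) = Add(31277, Mul(-85, Add(93, 20))) = Add(31277, Mul(-85, 113)) = Add(31277, -9605) = 21672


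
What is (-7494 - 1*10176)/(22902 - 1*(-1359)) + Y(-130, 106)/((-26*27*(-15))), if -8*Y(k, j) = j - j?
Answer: -5890/8087 ≈ -0.72833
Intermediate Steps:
Y(k, j) = 0 (Y(k, j) = -(j - j)/8 = -⅛*0 = 0)
(-7494 - 1*10176)/(22902 - 1*(-1359)) + Y(-130, 106)/((-26*27*(-15))) = (-7494 - 1*10176)/(22902 - 1*(-1359)) + 0/((-26*27*(-15))) = (-7494 - 10176)/(22902 + 1359) + 0/((-702*(-15))) = -17670/24261 + 0/10530 = -17670*1/24261 + 0*(1/10530) = -5890/8087 + 0 = -5890/8087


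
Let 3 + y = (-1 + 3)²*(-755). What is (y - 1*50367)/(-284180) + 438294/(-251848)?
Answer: -2777705605/1789254116 ≈ -1.5524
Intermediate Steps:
y = -3023 (y = -3 + (-1 + 3)²*(-755) = -3 + 2²*(-755) = -3 + 4*(-755) = -3 - 3020 = -3023)
(y - 1*50367)/(-284180) + 438294/(-251848) = (-3023 - 1*50367)/(-284180) + 438294/(-251848) = (-3023 - 50367)*(-1/284180) + 438294*(-1/251848) = -53390*(-1/284180) - 219147/125924 = 5339/28418 - 219147/125924 = -2777705605/1789254116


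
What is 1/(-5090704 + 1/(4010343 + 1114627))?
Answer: -5124970/26089705278879 ≈ -1.9644e-7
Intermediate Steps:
1/(-5090704 + 1/(4010343 + 1114627)) = 1/(-5090704 + 1/5124970) = 1/(-26089705278879/5124970) = -5124970/26089705278879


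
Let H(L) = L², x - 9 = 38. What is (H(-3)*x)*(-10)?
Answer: -4230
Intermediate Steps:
x = 47 (x = 9 + 38 = 47)
(H(-3)*x)*(-10) = ((-3)²*47)*(-10) = (9*47)*(-10) = 423*(-10) = -4230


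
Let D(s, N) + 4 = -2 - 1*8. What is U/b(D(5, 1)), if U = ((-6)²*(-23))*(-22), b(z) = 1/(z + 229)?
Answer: 3916440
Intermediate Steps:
D(s, N) = -14 (D(s, N) = -4 + (-2 - 1*8) = -4 + (-2 - 8) = -4 - 10 = -14)
b(z) = 1/(229 + z)
U = 18216 (U = (36*(-23))*(-22) = -828*(-22) = 18216)
U/b(D(5, 1)) = 18216/(1/(229 - 14)) = 18216/(1/215) = 18216*215 = 3916440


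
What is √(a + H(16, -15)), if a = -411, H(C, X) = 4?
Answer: I*√407 ≈ 20.174*I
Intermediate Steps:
√(a + H(16, -15)) = √(-411 + 4) = √(-407) = I*√407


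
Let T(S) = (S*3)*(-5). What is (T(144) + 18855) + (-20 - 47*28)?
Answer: 15359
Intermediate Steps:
T(S) = -15*S (T(S) = (3*S)*(-5) = -15*S)
(T(144) + 18855) + (-20 - 47*28) = (-15*144 + 18855) + (-20 - 47*28) = (-2160 + 18855) + (-20 - 1316) = 16695 - 1336 = 15359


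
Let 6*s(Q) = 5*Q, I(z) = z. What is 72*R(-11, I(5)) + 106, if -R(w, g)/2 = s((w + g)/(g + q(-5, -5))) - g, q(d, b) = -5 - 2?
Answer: 466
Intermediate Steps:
q(d, b) = -7
s(Q) = 5*Q/6 (s(Q) = (5*Q)/6 = 5*Q/6)
R(w, g) = 2*g - 5*(g + w)/(3*(-7 + g)) (R(w, g) = -2*(5*((w + g)/(g - 7))/6 - g) = -2*(5*((g + w)/(-7 + g))/6 - g) = -2*(5*(g + w)/(6*(-7 + g)) - g) = -2*(-g + 5*(g + w)/(6*(-7 + g))) = 2*g - 5*(g + w)/(3*(-7 + g)))
72*R(-11, I(5)) + 106 = 72*((-47*5 - 5*(-11) + 6*5**2)/(3*(-7 + 5))) + 106 = 72*((1/3)*(-235 + 55 + 6*25)/(-2)) + 106 = 72*((1/3)*(-1/2)*(-235 + 55 + 150)) + 106 = 72*((1/3)*(-1/2)*(-30)) + 106 = 72*5 + 106 = 360 + 106 = 466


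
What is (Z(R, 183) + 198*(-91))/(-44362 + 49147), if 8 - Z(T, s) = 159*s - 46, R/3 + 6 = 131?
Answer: -15687/1595 ≈ -9.8351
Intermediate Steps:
R = 375 (R = -18 + 3*131 = -18 + 393 = 375)
Z(T, s) = 54 - 159*s (Z(T, s) = 8 - (159*s - 46) = 8 - (-46 + 159*s) = 8 + (46 - 159*s) = 54 - 159*s)
(Z(R, 183) + 198*(-91))/(-44362 + 49147) = ((54 - 159*183) + 198*(-91))/(-44362 + 49147) = ((54 - 29097) - 18018)/4785 = (-29043 - 18018)*(1/4785) = -47061*1/4785 = -15687/1595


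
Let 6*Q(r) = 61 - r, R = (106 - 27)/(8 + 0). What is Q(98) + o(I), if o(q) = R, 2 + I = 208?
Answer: 89/24 ≈ 3.7083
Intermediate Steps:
I = 206 (I = -2 + 208 = 206)
R = 79/8 ≈ 9.8750
o(q) = 79/8
Q(r) = 61/6 - r/6 (Q(r) = (61 - r)/6 = 61/6 - r/6)
Q(98) + o(I) = (61/6 - ⅙*98) + 79/8 = (61/6 - 49/3) + 79/8 = -37/6 + 79/8 = 89/24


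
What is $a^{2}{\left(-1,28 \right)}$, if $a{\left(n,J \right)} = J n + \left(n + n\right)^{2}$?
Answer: $576$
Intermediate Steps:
$a{\left(n,J \right)} = 4 n^{2} + J n$ ($a{\left(n,J \right)} = J n + \left(2 n\right)^{2} = J n + 4 n^{2} = 4 n^{2} + J n$)
$a^{2}{\left(-1,28 \right)} = \left(- (28 + 4 \left(-1\right))\right)^{2} = \left(- (28 - 4)\right)^{2} = \left(\left(-1\right) 24\right)^{2} = \left(-24\right)^{2} = 576$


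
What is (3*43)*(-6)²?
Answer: 4644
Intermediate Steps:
(3*43)*(-6)² = 129*36 = 4644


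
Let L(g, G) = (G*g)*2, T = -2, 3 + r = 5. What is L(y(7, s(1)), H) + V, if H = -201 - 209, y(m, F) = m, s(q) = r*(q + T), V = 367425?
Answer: 361685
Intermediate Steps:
r = 2 (r = -3 + 5 = 2)
s(q) = -4 + 2*q (s(q) = 2*(q - 2) = 2*(-2 + q) = -4 + 2*q)
H = -410
L(g, G) = 2*G*g
L(y(7, s(1)), H) + V = 2*(-410)*7 + 367425 = -5740 + 367425 = 361685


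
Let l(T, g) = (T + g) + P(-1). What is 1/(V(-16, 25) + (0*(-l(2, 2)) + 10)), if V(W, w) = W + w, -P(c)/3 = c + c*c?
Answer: 1/19 ≈ 0.052632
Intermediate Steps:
P(c) = -3*c - 3*c² (P(c) = -3*(c + c*c) = -3*(c + c²) = -3*c - 3*c²)
l(T, g) = T + g (l(T, g) = (T + g) - 3*(-1)*(1 - 1) = (T + g) - 3*(-1)*0 = (T + g) + 0 = T + g)
1/(V(-16, 25) + (0*(-l(2, 2)) + 10)) = 1/((-16 + 25) + (0*(-(2 + 2)) + 10)) = 1/(9 + (0*(-1*4) + 10)) = 1/(9 + (0*(-4) + 10)) = 1/(9 + (0 + 10)) = 1/(9 + 10) = 1/19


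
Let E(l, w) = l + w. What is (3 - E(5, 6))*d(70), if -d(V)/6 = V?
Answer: 3360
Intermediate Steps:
d(V) = -6*V
(3 - E(5, 6))*d(70) = (3 - (5 + 6))*(-6*70) = (3 - 1*11)*(-420) = (3 - 11)*(-420) = -8*(-420) = 3360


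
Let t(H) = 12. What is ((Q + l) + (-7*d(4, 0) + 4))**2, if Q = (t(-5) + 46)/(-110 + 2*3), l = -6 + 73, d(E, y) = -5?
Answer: 30063289/2704 ≈ 11118.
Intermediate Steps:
l = 67
Q = -29/52 (Q = (12 + 46)/(-110 + 2*3) = 58/(-110 + 6) = 58/(-104) = 58*(-1/104) = -29/52 ≈ -0.55769)
((Q + l) + (-7*d(4, 0) + 4))**2 = ((-29/52 + 67) + (-7*(-5) + 4))**2 = (3455/52 + (35 + 4))**2 = (3455/52 + 39)**2 = (5483/52)**2 = 30063289/2704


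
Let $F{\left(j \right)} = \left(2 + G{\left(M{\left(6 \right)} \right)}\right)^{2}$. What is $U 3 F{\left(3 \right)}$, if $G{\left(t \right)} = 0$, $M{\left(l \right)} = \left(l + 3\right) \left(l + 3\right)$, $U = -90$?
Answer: $-1080$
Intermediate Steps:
$M{\left(l \right)} = \left(3 + l\right)^{2}$ ($M{\left(l \right)} = \left(3 + l\right) \left(3 + l\right) = \left(3 + l\right)^{2}$)
$F{\left(j \right)} = 4$ ($F{\left(j \right)} = \left(2 + 0\right)^{2} = 2^{2} = 4$)
$U 3 F{\left(3 \right)} = \left(-90\right) 3 \cdot 4 = \left(-270\right) 4 = -1080$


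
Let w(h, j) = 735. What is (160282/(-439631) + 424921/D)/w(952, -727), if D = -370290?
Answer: -246159265931/119651357797650 ≈ -0.0020573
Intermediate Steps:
(160282/(-439631) + 424921/D)/w(952, -727) = (160282/(-439631) + 424921/(-370290))/735 = (160282*(-1/439631) + 424921*(-1/370290))*(1/735) = (-160282/439631 - 424921/370290)*(1/735) = -246159265931/162790962990*1/735 = -246159265931/119651357797650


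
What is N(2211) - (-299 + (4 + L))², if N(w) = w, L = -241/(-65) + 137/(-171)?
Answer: -10267380860686/123543225 ≈ -83108.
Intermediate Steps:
L = 32306/11115 (L = -241*(-1/65) + 137*(-1/171) = 241/65 - 137/171 = 32306/11115 ≈ 2.9065)
N(2211) - (-299 + (4 + L))² = 2211 - (-299 + (4 + 32306/11115))² = 2211 - (-299 + 76766/11115)² = 2211 - (-3246619/11115)² = 2211 - 1*10540534931161/123543225 = 2211 - 10540534931161/123543225 = -10267380860686/123543225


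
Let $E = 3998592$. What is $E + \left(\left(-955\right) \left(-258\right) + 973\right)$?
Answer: $4245955$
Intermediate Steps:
$E + \left(\left(-955\right) \left(-258\right) + 973\right) = 3998592 + \left(\left(-955\right) \left(-258\right) + 973\right) = 3998592 + \left(246390 + 973\right) = 3998592 + 247363 = 4245955$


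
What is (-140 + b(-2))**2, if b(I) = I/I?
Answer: 19321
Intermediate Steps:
b(I) = 1
(-140 + b(-2))**2 = (-140 + 1)**2 = (-139)**2 = 19321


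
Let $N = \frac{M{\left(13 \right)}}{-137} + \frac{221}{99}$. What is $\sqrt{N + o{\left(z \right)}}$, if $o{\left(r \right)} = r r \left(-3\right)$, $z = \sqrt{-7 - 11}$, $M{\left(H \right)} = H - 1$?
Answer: $\frac{\sqrt{1147566937}}{4521} \approx 7.493$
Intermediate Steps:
$M{\left(H \right)} = -1 + H$
$z = 3 i \sqrt{2}$ ($z = \sqrt{-18} = 3 i \sqrt{2} \approx 4.2426 i$)
$o{\left(r \right)} = - 3 r^{2}$ ($o{\left(r \right)} = r^{2} \left(-3\right) = - 3 r^{2}$)
$N = \frac{29089}{13563}$ ($N = \frac{-1 + 13}{-137} + \frac{221}{99} = 12 \left(- \frac{1}{137}\right) + 221 \cdot \frac{1}{99} = - \frac{12}{137} + \frac{221}{99} = \frac{29089}{13563} \approx 2.1447$)
$\sqrt{N + o{\left(z \right)}} = \sqrt{\frac{29089}{13563} - 3 \left(3 i \sqrt{2}\right)^{2}} = \sqrt{\frac{29089}{13563} - -54} = \sqrt{\frac{29089}{13563} + 54} = \sqrt{\frac{761491}{13563}} = \frac{\sqrt{1147566937}}{4521}$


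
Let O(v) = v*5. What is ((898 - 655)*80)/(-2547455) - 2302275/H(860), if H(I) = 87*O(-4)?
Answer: 78198775127/59100956 ≈ 1323.1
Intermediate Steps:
O(v) = 5*v
H(I) = -1740 (H(I) = 87*(5*(-4)) = 87*(-20) = -1740)
((898 - 655)*80)/(-2547455) - 2302275/H(860) = ((898 - 655)*80)/(-2547455) - 2302275/(-1740) = (243*80)*(-1/2547455) - 2302275*(-1/1740) = 19440*(-1/2547455) + 153485/116 = -3888/509491 + 153485/116 = 78198775127/59100956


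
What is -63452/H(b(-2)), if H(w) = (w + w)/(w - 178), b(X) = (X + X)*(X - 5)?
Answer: 1189725/7 ≈ 1.6996e+5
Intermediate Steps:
b(X) = 2*X*(-5 + X) (b(X) = (2*X)*(-5 + X) = 2*X*(-5 + X))
H(w) = 2*w/(-178 + w) (H(w) = (2*w)/(-178 + w) = 2*w/(-178 + w))
-63452/H(b(-2)) = -63452*(-(-178 + 2*(-2)*(-5 - 2))/(8*(-5 - 2))) = -63452/(2*(2*(-2)*(-7))/(-178 + 2*(-2)*(-7))) = -63452/(2*28/(-178 + 28)) = -63452/(2*28/(-150)) = -63452/(2*28*(-1/150)) = -63452/(-28/75) = -63452*(-75/28) = 1189725/7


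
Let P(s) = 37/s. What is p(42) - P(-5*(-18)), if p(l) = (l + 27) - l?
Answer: 2393/90 ≈ 26.589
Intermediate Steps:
p(l) = 27 (p(l) = (27 + l) - l = 27)
p(42) - P(-5*(-18)) = 27 - 37/((-5*(-18))) = 27 - 37/90 = 2393/90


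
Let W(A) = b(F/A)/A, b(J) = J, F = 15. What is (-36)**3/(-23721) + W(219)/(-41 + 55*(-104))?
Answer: 1432356376529/728243453049 ≈ 1.9669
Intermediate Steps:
W(A) = 15/A**2 (W(A) = (15/A)/A = 15/A**2)
(-36)**3/(-23721) + W(219)/(-41 + 55*(-104)) = (-36)**3/(-23721) + (15/219**2)/(-41 + 55*(-104)) = -46656*(-1/23721) + (15*(1/47961))/(-41 - 5720) = 15552/7907 + (5/15987)/(-5761) = 15552/7907 + (5/15987)*(-1/5761) = 15552/7907 - 5/92101107 = 1432356376529/728243453049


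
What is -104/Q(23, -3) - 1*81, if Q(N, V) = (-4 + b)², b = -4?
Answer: -661/8 ≈ -82.625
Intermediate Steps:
Q(N, V) = 64 (Q(N, V) = (-4 - 4)² = (-8)² = 64)
-104/Q(23, -3) - 1*81 = -104/64 - 1*81 = -104*1/64 - 81 = -13/8 - 81 = -661/8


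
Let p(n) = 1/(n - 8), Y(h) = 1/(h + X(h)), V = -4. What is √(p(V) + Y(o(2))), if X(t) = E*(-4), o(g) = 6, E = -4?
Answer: I*√165/66 ≈ 0.19462*I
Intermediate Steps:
X(t) = 16 (X(t) = -4*(-4) = 16)
Y(h) = 1/(16 + h) (Y(h) = 1/(h + 16) = 1/(16 + h))
p(n) = 1/(-8 + n)
√(p(V) + Y(o(2))) = √(1/(-8 - 4) + 1/(16 + 6)) = √(1/(-12) + 1/22) = √(-1/12 + 1/22) = √(-5/132) = I*√165/66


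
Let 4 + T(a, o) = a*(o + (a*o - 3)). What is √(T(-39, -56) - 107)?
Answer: I*√82986 ≈ 288.07*I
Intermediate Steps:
T(a, o) = -4 + a*(-3 + o + a*o) (T(a, o) = -4 + a*(o + (a*o - 3)) = -4 + a*(o + (-3 + a*o)) = -4 + a*(-3 + o + a*o))
√(T(-39, -56) - 107) = √((-4 - 3*(-39) - 39*(-56) - 56*(-39)²) - 107) = √((-4 + 117 + 2184 - 56*1521) - 107) = √((-4 + 117 + 2184 - 85176) - 107) = √(-82879 - 107) = √(-82986) = I*√82986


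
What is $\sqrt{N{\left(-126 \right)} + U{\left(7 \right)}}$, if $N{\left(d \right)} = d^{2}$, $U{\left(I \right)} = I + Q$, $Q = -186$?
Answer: $\sqrt{15697} \approx 125.29$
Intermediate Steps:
$U{\left(I \right)} = -186 + I$ ($U{\left(I \right)} = I - 186 = -186 + I$)
$\sqrt{N{\left(-126 \right)} + U{\left(7 \right)}} = \sqrt{\left(-126\right)^{2} + \left(-186 + 7\right)} = \sqrt{15876 - 179} = \sqrt{15697}$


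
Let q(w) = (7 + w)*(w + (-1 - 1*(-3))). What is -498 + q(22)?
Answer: 198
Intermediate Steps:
q(w) = (2 + w)*(7 + w) (q(w) = (7 + w)*(w + (-1 + 3)) = (7 + w)*(w + 2) = (7 + w)*(2 + w) = (2 + w)*(7 + w))
-498 + q(22) = -498 + (14 + 22² + 9*22) = -498 + (14 + 484 + 198) = -498 + 696 = 198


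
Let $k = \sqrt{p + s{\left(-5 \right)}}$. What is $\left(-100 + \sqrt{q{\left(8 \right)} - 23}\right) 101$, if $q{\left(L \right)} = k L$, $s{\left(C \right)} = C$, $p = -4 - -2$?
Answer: $-10100 + 101 \sqrt{-23 + 8 i \sqrt{7}} \approx -9894.8 + 526.06 i$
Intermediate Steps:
$p = -2$ ($p = -4 + 2 = -2$)
$k = i \sqrt{7}$ ($k = \sqrt{-2 - 5} = \sqrt{-7} = i \sqrt{7} \approx 2.6458 i$)
$q{\left(L \right)} = i L \sqrt{7}$ ($q{\left(L \right)} = i \sqrt{7} L = i L \sqrt{7}$)
$\left(-100 + \sqrt{q{\left(8 \right)} - 23}\right) 101 = \left(-100 + \sqrt{i 8 \sqrt{7} - 23}\right) 101 = \left(-100 + \sqrt{8 i \sqrt{7} - 23}\right) 101 = \left(-100 + \sqrt{-23 + 8 i \sqrt{7}}\right) 101 = -10100 + 101 \sqrt{-23 + 8 i \sqrt{7}}$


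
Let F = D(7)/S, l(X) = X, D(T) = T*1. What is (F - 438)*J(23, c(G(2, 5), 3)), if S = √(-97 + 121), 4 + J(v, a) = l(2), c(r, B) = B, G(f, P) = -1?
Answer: 876 - 7*√6/6 ≈ 873.14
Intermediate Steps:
D(T) = T
J(v, a) = -2 (J(v, a) = -4 + 2 = -2)
S = 2*√6 (S = √24 = 2*√6 ≈ 4.8990)
F = 7*√6/12 (F = 7/((2*√6)) = 7*(√6/12) = 7*√6/12 ≈ 1.4289)
(F - 438)*J(23, c(G(2, 5), 3)) = (7*√6/12 - 438)*(-2) = (-438 + 7*√6/12)*(-2) = 876 - 7*√6/6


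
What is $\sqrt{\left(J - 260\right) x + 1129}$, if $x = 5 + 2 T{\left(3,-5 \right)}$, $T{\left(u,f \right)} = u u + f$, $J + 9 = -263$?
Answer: $3 i \sqrt{643} \approx 76.072 i$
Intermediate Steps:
$J = -272$ ($J = -9 - 263 = -272$)
$T{\left(u,f \right)} = f + u^{2}$ ($T{\left(u,f \right)} = u^{2} + f = f + u^{2}$)
$x = 13$ ($x = 5 + 2 \left(-5 + 3^{2}\right) = 5 + 2 \left(-5 + 9\right) = 5 + 2 \cdot 4 = 5 + 8 = 13$)
$\sqrt{\left(J - 260\right) x + 1129} = \sqrt{\left(-272 - 260\right) 13 + 1129} = \sqrt{\left(-532\right) 13 + 1129} = \sqrt{-6916 + 1129} = \sqrt{-5787} = 3 i \sqrt{643}$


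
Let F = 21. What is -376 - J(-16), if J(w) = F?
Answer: -397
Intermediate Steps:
J(w) = 21
-376 - J(-16) = -376 - 1*21 = -376 - 21 = -397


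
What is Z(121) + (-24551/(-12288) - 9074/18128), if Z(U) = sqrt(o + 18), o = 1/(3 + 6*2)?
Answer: 20847451/13922304 + sqrt(4065)/15 ≈ 5.7479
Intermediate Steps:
o = 1/15 (o = 1/(3 + 12) = 1/15 ≈ 0.066667)
Z(U) = sqrt(4065)/15 (Z(U) = sqrt(1/15 + 18) = sqrt(271/15) = sqrt(4065)/15)
Z(121) + (-24551/(-12288) - 9074/18128) = sqrt(4065)/15 + (-24551/(-12288) - 9074/18128) = sqrt(4065)/15 + (-24551*(-1/12288) - 9074*1/18128) = sqrt(4065)/15 + (24551/12288 - 4537/9064) = sqrt(4065)/15 + 20847451/13922304 = 20847451/13922304 + sqrt(4065)/15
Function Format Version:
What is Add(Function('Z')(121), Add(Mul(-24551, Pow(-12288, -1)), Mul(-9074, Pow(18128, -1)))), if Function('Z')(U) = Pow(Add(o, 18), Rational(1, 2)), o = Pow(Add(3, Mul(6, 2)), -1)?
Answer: Add(Rational(20847451, 13922304), Mul(Rational(1, 15), Pow(4065, Rational(1, 2)))) ≈ 5.7479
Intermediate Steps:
o = Rational(1, 15) (o = Pow(Add(3, 12), -1) = Pow(15, -1) = Rational(1, 15) ≈ 0.066667)
Function('Z')(U) = Mul(Rational(1, 15), Pow(4065, Rational(1, 2))) (Function('Z')(U) = Pow(Add(Rational(1, 15), 18), Rational(1, 2)) = Pow(Rational(271, 15), Rational(1, 2)) = Mul(Rational(1, 15), Pow(4065, Rational(1, 2))))
Add(Function('Z')(121), Add(Mul(-24551, Pow(-12288, -1)), Mul(-9074, Pow(18128, -1)))) = Add(Mul(Rational(1, 15), Pow(4065, Rational(1, 2))), Add(Mul(-24551, Pow(-12288, -1)), Mul(-9074, Pow(18128, -1)))) = Add(Mul(Rational(1, 15), Pow(4065, Rational(1, 2))), Add(Mul(-24551, Rational(-1, 12288)), Mul(-9074, Rational(1, 18128)))) = Add(Mul(Rational(1, 15), Pow(4065, Rational(1, 2))), Add(Rational(24551, 12288), Rational(-4537, 9064))) = Add(Mul(Rational(1, 15), Pow(4065, Rational(1, 2))), Rational(20847451, 13922304)) = Add(Rational(20847451, 13922304), Mul(Rational(1, 15), Pow(4065, Rational(1, 2))))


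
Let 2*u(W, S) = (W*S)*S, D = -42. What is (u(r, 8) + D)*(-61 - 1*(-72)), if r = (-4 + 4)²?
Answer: -462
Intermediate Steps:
r = 0 (r = 0² = 0)
u(W, S) = W*S²/2 (u(W, S) = ((W*S)*S)/2 = ((S*W)*S)/2 = (W*S²)/2 = W*S²/2)
(u(r, 8) + D)*(-61 - 1*(-72)) = ((½)*0*8² - 42)*(-61 - 1*(-72)) = ((½)*0*64 - 42)*(-61 + 72) = (0 - 42)*11 = -42*11 = -462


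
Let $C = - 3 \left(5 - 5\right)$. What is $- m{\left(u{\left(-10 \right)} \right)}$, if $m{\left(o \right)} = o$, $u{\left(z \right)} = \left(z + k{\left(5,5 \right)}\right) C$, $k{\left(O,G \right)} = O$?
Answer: $0$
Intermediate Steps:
$C = 0$ ($C = \left(-3\right) 0 = 0$)
$u{\left(z \right)} = 0$ ($u{\left(z \right)} = \left(z + 5\right) 0 = \left(5 + z\right) 0 = 0$)
$- m{\left(u{\left(-10 \right)} \right)} = \left(-1\right) 0 = 0$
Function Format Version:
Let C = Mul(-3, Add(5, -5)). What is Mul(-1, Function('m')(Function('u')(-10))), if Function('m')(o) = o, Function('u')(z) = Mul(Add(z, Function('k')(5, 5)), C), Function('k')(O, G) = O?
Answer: 0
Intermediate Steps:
C = 0 (C = Mul(-3, 0) = 0)
Function('u')(z) = 0 (Function('u')(z) = Mul(Add(z, 5), 0) = Mul(Add(5, z), 0) = 0)
Mul(-1, Function('m')(Function('u')(-10))) = Mul(-1, 0) = 0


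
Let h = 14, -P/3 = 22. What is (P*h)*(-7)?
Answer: 6468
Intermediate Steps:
P = -66 (P = -3*22 = -66)
(P*h)*(-7) = -66*14*(-7) = -924*(-7) = 6468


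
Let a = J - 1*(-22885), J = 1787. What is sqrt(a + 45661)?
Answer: sqrt(70333) ≈ 265.20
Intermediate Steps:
a = 24672 (a = 1787 - 1*(-22885) = 1787 + 22885 = 24672)
sqrt(a + 45661) = sqrt(24672 + 45661) = sqrt(70333)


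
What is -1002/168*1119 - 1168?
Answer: -219577/28 ≈ -7842.0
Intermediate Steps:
-1002/168*1119 - 1168 = -1002*1/168*1119 - 1168 = -167/28*1119 - 1168 = -186873/28 - 1168 = -219577/28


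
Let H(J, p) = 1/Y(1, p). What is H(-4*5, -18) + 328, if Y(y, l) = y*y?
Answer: 329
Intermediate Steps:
Y(y, l) = y²
H(J, p) = 1 (H(J, p) = 1/(1²) = 1/1 = 1)
H(-4*5, -18) + 328 = 1 + 328 = 329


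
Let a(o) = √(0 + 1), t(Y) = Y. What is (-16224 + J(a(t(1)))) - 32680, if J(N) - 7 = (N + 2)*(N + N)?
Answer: -48891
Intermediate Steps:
a(o) = 1 (a(o) = √1 = 1)
J(N) = 7 + 2*N*(2 + N) (J(N) = 7 + (N + 2)*(N + N) = 7 + (2 + N)*(2*N) = 7 + 2*N*(2 + N))
(-16224 + J(a(t(1)))) - 32680 = (-16224 + (7 + 2*1² + 4*1)) - 32680 = (-16224 + (7 + 2*1 + 4)) - 32680 = (-16224 + (7 + 2 + 4)) - 32680 = (-16224 + 13) - 32680 = -16211 - 32680 = -48891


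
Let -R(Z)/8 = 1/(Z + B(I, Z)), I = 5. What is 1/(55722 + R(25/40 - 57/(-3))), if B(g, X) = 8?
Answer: 221/12314498 ≈ 1.7946e-5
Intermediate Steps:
R(Z) = -8/(8 + Z) (R(Z) = -8/(Z + 8) = -8/(8 + Z))
1/(55722 + R(25/40 - 57/(-3))) = 1/(55722 - 8/(8 + (25/40 - 57/(-3)))) = 1/(55722 - 8/(8 + (25*(1/40) - 57*(-⅓)))) = 1/(55722 - 8/(8 + (5/8 + 19))) = 1/(55722 - 8/(8 + 157/8)) = 1/(55722 - 8/221/8) = 1/(55722 - 8*8/221) = 1/(55722 - 64/221) = 1/(12314498/221) = 221/12314498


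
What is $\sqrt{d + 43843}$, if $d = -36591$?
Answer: $14 \sqrt{37} \approx 85.159$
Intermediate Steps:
$\sqrt{d + 43843} = \sqrt{-36591 + 43843} = \sqrt{7252} = 14 \sqrt{37}$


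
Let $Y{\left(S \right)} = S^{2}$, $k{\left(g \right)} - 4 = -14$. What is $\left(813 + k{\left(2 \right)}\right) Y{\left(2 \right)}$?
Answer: $3212$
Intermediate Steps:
$k{\left(g \right)} = -10$ ($k{\left(g \right)} = 4 - 14 = -10$)
$\left(813 + k{\left(2 \right)}\right) Y{\left(2 \right)} = \left(813 - 10\right) 2^{2} = 803 \cdot 4 = 3212$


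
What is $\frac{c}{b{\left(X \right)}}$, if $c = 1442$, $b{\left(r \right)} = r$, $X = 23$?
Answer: $\frac{1442}{23} \approx 62.696$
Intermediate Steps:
$\frac{c}{b{\left(X \right)}} = \frac{1442}{23}$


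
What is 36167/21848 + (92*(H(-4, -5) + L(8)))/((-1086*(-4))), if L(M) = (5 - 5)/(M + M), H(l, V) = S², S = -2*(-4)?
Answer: 35718809/11863464 ≈ 3.0108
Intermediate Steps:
S = 8
H(l, V) = 64 (H(l, V) = 8² = 64)
L(M) = 0 (L(M) = 0/((2*M)) = 0*(1/(2*M)) = 0)
36167/21848 + (92*(H(-4, -5) + L(8)))/((-1086*(-4))) = 36167/21848 + (92*(64 + 0))/((-1086*(-4))) = 36167*(1/21848) + (92*64)/4344 = 36167/21848 + 5888*(1/4344) = 36167/21848 + 736/543 = 35718809/11863464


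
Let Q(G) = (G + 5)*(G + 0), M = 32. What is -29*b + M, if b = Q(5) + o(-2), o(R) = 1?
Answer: -1447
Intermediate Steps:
Q(G) = G*(5 + G) (Q(G) = (5 + G)*G = G*(5 + G))
b = 51 (b = 5*(5 + 5) + 1 = 5*10 + 1 = 50 + 1 = 51)
-29*b + M = -29*51 + 32 = -1479 + 32 = -1447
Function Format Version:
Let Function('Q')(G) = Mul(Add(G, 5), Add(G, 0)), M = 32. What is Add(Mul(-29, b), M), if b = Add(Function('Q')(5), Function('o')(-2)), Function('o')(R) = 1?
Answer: -1447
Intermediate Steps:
Function('Q')(G) = Mul(G, Add(5, G)) (Function('Q')(G) = Mul(Add(5, G), G) = Mul(G, Add(5, G)))
b = 51 (b = Add(Mul(5, Add(5, 5)), 1) = Add(Mul(5, 10), 1) = Add(50, 1) = 51)
Add(Mul(-29, b), M) = Add(Mul(-29, 51), 32) = Add(-1479, 32) = -1447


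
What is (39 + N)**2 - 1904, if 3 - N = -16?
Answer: 1460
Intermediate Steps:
N = 19 (N = 3 - 1*(-16) = 3 + 16 = 19)
(39 + N)**2 - 1904 = (39 + 19)**2 - 1904 = 58**2 - 1904 = 3364 - 1904 = 1460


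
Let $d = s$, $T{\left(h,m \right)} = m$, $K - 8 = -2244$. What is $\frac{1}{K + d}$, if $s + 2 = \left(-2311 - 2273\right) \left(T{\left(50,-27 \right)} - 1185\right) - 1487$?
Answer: $\frac{1}{5552083} \approx 1.8011 \cdot 10^{-7}$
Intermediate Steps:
$K = -2236$ ($K = 8 - 2244 = -2236$)
$s = 5554319$ ($s = -2 - \left(1487 - \left(-2311 - 2273\right) \left(-27 - 1185\right)\right) = -2 - -5554321 = -2 + \left(5555808 - 1487\right) = -2 + 5554321 = 5554319$)
$d = 5554319$
$\frac{1}{K + d} = \frac{1}{-2236 + 5554319} = \frac{1}{5552083}$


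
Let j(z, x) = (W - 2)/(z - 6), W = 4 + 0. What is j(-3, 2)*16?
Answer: -32/9 ≈ -3.5556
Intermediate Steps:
W = 4
j(z, x) = 2/(-6 + z) (j(z, x) = (4 - 2)/(z - 6) = 2/(-6 + z))
j(-3, 2)*16 = (2/(-6 - 3))*16 = (2/(-9))*16 = (2*(-⅑))*16 = -2/9*16 = -32/9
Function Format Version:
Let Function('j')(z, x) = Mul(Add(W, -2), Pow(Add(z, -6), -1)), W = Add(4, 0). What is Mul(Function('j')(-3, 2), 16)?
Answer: Rational(-32, 9) ≈ -3.5556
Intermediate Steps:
W = 4
Function('j')(z, x) = Mul(2, Pow(Add(-6, z), -1)) (Function('j')(z, x) = Mul(Add(4, -2), Pow(Add(z, -6), -1)) = Mul(2, Pow(Add(-6, z), -1)))
Mul(Function('j')(-3, 2), 16) = Mul(Mul(2, Pow(Add(-6, -3), -1)), 16) = Mul(Mul(2, Pow(-9, -1)), 16) = Mul(Mul(2, Rational(-1, 9)), 16) = Mul(Rational(-2, 9), 16) = Rational(-32, 9)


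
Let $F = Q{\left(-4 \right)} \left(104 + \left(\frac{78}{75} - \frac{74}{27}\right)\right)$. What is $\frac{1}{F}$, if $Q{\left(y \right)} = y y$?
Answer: $\frac{675}{1104832} \approx 0.00061095$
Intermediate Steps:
$Q{\left(y \right)} = y^{2}$
$F = \frac{1104832}{675}$ ($F = \left(-4\right)^{2} \left(104 + \left(\frac{78}{75} - \frac{74}{27}\right)\right) = 16 \left(104 + \left(78 \cdot \frac{1}{75} - \frac{74}{27}\right)\right) = 16 \left(104 + \left(\frac{26}{25} - \frac{74}{27}\right)\right) = 16 \left(104 - \frac{1148}{675}\right) = 16 \cdot \frac{69052}{675} = \frac{1104832}{675} \approx 1636.8$)
$\frac{1}{F} = \frac{1}{\frac{1104832}{675}} = \frac{675}{1104832}$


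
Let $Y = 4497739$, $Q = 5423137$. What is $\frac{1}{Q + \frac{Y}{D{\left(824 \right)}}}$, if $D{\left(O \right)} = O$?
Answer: $\frac{824}{4473162627} \approx 1.8421 \cdot 10^{-7}$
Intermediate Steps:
$\frac{1}{Q + \frac{Y}{D{\left(824 \right)}}} = \frac{1}{5423137 + \frac{4497739}{824}} = \frac{1}{\frac{4473162627}{824}} = \frac{824}{4473162627}$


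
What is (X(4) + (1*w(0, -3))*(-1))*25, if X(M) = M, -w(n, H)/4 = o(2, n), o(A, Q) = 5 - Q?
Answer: 600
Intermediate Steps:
w(n, H) = -20 + 4*n (w(n, H) = -4*(5 - n) = -20 + 4*n)
(X(4) + (1*w(0, -3))*(-1))*25 = (4 + (1*(-20 + 4*0))*(-1))*25 = (4 + (1*(-20 + 0))*(-1))*25 = (4 + (1*(-20))*(-1))*25 = (4 - 20*(-1))*25 = (4 + 20)*25 = 24*25 = 600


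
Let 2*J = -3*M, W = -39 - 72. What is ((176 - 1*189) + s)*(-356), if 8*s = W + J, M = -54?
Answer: 5963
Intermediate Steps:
W = -111
J = 81 (J = (-3*(-54))/2 = (1/2)*162 = 81)
s = -15/4 (s = (-111 + 81)/8 = (1/8)*(-30) = -15/4 ≈ -3.7500)
((176 - 1*189) + s)*(-356) = ((176 - 1*189) - 15/4)*(-356) = ((176 - 189) - 15/4)*(-356) = (-13 - 15/4)*(-356) = -67/4*(-356) = 5963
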